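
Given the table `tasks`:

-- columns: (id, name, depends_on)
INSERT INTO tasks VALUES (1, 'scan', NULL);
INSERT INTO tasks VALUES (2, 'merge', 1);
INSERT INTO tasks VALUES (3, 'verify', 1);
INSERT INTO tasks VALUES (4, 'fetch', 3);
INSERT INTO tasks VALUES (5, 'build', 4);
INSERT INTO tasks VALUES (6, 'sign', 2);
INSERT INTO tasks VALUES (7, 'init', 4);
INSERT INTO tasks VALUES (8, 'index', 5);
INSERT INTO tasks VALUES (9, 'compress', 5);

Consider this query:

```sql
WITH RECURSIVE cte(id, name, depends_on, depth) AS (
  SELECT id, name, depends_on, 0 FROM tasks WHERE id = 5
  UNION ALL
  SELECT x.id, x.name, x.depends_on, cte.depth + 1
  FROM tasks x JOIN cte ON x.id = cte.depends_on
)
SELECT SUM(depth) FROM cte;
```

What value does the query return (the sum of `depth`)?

Base: id=5 (build), depends_on=4, depth 0.
Iteration 1: join on id=4 -> fetch (id 4, depends_on=3, depth 1).
Iteration 2: join on id=3 -> verify (id 3, depends_on=1, depth 2).
Iteration 3: join on id=1 -> scan (id 1, depends_on=NULL, depth 3).
Iteration 4: depends_on is NULL; no match; recursion stops.
SUM(depth) = 0 + 1 + 2 + 3 = 6.

6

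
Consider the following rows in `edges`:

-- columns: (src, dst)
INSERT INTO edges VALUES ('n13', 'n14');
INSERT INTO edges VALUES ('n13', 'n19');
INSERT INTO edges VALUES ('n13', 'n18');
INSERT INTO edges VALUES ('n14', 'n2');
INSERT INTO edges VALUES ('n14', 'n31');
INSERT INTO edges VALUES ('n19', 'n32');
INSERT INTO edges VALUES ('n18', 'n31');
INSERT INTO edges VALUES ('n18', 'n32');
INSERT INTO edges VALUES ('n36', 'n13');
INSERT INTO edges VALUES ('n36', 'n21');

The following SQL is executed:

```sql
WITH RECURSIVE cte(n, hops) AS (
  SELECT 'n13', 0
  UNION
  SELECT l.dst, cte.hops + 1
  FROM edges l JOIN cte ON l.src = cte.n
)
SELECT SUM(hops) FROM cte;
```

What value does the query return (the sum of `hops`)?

Base: (n13, hops=0).
Iteration 1: edges from {n13} -> (n14, hops=1), (n18, hops=1), (n19, hops=1).
Iteration 2: edges from {n14,n18,n19} -> (n2, hops=2), (n31, hops=2), (n32, hops=2). [UNION drops 2 duplicate row(s)]
Iteration 3: no outgoing edges from {n2,n31,n32}; recursion stops.
SUM(hops) = 0 + 1 + 1 + 1 + 2 + 2 + 2 = 9.

9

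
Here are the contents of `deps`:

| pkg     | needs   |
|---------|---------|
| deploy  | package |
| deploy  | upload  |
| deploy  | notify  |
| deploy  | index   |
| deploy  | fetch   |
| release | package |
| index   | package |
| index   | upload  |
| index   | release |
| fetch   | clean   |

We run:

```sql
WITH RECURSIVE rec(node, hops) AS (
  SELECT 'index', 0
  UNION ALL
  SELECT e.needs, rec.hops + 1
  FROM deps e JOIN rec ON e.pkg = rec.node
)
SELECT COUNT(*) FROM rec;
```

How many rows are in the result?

Base: (index, hops=0).
Iteration 1: edges from {index} -> (package, hops=1), (release, hops=1), (upload, hops=1).
Iteration 2: edges from {package,release,upload} -> (package, hops=2).
Iteration 3: no outgoing edges from {package}; recursion stops.
Total rows emitted: 5.

5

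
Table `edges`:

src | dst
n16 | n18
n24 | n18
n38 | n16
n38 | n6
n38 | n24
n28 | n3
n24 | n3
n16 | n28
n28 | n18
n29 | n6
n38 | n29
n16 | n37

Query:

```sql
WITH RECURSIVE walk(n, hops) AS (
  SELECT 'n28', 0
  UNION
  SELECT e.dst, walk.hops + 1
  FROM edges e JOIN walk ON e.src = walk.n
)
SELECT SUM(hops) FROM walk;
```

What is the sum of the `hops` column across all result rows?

2

Base: (n28, hops=0).
Iteration 1: edges from {n28} -> (n18, hops=1), (n3, hops=1).
Iteration 2: no outgoing edges from {n18,n3}; recursion stops.
SUM(hops) = 0 + 1 + 1 = 2.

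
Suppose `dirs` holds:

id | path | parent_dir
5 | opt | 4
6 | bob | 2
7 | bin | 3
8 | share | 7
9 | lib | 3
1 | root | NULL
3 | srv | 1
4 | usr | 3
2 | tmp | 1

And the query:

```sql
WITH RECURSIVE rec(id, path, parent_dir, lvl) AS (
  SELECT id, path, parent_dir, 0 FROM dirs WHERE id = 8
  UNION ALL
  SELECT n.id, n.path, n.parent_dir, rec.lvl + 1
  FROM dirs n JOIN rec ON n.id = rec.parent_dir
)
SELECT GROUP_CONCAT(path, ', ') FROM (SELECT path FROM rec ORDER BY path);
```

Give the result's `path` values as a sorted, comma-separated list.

bin, root, share, srv

Base: id=8 (share), parent_dir=7, lvl 0.
Iteration 1: join on id=7 -> bin (id 7, parent_dir=3, lvl 1).
Iteration 2: join on id=3 -> srv (id 3, parent_dir=1, lvl 2).
Iteration 3: join on id=1 -> root (id 1, parent_dir=NULL, lvl 3).
Iteration 4: parent_dir is NULL; no match; recursion stops.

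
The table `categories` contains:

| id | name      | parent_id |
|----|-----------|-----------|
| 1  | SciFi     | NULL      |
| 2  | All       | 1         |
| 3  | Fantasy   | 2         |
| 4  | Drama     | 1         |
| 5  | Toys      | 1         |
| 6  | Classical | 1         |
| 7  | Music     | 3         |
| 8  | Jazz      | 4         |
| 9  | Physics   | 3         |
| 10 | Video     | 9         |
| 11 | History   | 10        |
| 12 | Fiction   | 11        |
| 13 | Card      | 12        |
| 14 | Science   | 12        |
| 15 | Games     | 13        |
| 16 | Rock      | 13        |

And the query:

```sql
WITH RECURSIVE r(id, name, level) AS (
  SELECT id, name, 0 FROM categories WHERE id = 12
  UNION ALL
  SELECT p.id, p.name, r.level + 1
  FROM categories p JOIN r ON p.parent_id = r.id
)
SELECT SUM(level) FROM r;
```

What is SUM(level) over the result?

6

Base: id=12 (Fiction) at level 0.
Iteration 1: rows with parent_id in {12} -> Card (id 13, level 1), Science (id 14, level 1).
Iteration 2: rows with parent_id in {13,14} -> Games (id 15, level 2), Rock (id 16, level 2).
Iteration 3: no rows with parent_id in {15,16}; recursion stops.
SUM(level) = 0 + 1 + 1 + 2 + 2 = 6.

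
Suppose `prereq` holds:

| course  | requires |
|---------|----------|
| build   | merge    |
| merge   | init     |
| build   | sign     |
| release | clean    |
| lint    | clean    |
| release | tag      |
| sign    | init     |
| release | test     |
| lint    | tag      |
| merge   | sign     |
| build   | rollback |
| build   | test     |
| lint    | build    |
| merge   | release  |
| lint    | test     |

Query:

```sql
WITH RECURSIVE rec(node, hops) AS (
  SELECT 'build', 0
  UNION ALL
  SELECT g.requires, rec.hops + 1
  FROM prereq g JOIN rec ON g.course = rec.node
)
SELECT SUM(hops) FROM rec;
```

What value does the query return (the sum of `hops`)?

24

Base: (build, hops=0).
Iteration 1: edges from {build} -> (merge, hops=1), (rollback, hops=1), (sign, hops=1), (test, hops=1).
Iteration 2: edges from {merge,rollback,sign,test} -> (init, hops=2) x2, (release, hops=2), (sign, hops=2). [UNION ALL keeps all 4 new rows, including repeats]
Iteration 3: edges from {init,release,sign} -> (clean, hops=3), (init, hops=3), (tag, hops=3), (test, hops=3).
Iteration 4: no outgoing edges from {clean,init,tag,test}; recursion stops.
SUM(hops) = 0 + 1 + 1 + 1 + 1 + 2 + 2 + 2 + 2 + 3 + 3 + 3 + 3 = 24.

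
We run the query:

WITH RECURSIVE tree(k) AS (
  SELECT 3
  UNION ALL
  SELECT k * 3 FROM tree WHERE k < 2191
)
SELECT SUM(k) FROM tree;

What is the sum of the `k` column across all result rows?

Base: k=3.
Iteration 1: 3 < 2191 holds -> k = 3 * 3 = 9.
Iteration 2: 9 < 2191 holds -> k = 9 * 3 = 27.
Iteration 3: 27 < 2191 holds -> k = 27 * 3 = 81.
Iteration 4: 81 < 2191 holds -> k = 81 * 3 = 243.
Iteration 5: 243 < 2191 holds -> k = 243 * 3 = 729.
Iteration 6: 729 < 2191 holds -> k = 729 * 3 = 2187.
Iteration 7: 2187 < 2191 holds -> k = 2187 * 3 = 6561.
Iteration 8: 6561 < 2191 fails; recursion stops.
SUM(k) = 3 + 9 + 27 + 81 + 243 + 729 + 2187 + 6561 = 9840.

9840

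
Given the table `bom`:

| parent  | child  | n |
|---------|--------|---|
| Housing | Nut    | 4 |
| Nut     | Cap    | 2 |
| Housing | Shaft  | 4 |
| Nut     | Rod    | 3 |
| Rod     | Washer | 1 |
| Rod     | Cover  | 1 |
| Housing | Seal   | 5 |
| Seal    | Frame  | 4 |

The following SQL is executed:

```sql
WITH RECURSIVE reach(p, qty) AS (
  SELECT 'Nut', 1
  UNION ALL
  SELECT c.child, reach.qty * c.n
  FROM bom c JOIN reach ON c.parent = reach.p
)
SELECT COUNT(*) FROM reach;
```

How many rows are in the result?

5

Base: (Nut, qty=1).
Iteration 1: components of {Nut} -> Cap = 1*2 = 2, Rod = 1*3 = 3.
Iteration 2: components of {Cap,Rod} -> Cover = 3*1 = 3, Washer = 3*1 = 3.
Iteration 3: no further components; recursion stops.
Total rows emitted: 5.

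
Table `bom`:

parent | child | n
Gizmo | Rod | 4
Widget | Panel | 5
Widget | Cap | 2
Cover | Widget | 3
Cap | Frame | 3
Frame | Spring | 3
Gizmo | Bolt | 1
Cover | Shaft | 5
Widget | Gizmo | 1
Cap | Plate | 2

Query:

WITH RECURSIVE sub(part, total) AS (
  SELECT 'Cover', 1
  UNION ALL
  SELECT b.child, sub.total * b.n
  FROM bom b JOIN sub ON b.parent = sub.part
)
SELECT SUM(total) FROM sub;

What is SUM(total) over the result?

Base: (Cover, total=1).
Iteration 1: components of {Cover} -> Shaft = 1*5 = 5, Widget = 1*3 = 3.
Iteration 2: components of {Shaft,Widget} -> Cap = 3*2 = 6, Gizmo = 3*1 = 3, Panel = 3*5 = 15.
Iteration 3: components of {Cap,Gizmo,Panel} -> Bolt = 3*1 = 3, Frame = 6*3 = 18, Plate = 6*2 = 12, Rod = 3*4 = 12.
Iteration 4: components of {Bolt,Frame,Plate,Rod} -> Spring = 18*3 = 54.
Iteration 5: no further components; recursion stops.
SUM(total) = 1 + 5 + 3 + 6 + 15 + 3 + 18 + 12 + 12 + 3 + 54 = 132.

132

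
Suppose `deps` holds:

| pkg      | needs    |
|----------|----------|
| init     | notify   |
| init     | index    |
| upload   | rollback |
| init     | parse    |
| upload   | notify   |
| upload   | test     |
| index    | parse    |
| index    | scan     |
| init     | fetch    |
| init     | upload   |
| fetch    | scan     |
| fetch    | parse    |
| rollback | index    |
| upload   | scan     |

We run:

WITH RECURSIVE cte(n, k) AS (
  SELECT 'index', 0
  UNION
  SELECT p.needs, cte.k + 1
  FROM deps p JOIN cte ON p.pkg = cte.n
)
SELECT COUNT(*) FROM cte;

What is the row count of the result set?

Base: (index, k=0).
Iteration 1: edges from {index} -> (parse, k=1), (scan, k=1).
Iteration 2: no outgoing edges from {parse,scan}; recursion stops.
Total rows emitted: 3.

3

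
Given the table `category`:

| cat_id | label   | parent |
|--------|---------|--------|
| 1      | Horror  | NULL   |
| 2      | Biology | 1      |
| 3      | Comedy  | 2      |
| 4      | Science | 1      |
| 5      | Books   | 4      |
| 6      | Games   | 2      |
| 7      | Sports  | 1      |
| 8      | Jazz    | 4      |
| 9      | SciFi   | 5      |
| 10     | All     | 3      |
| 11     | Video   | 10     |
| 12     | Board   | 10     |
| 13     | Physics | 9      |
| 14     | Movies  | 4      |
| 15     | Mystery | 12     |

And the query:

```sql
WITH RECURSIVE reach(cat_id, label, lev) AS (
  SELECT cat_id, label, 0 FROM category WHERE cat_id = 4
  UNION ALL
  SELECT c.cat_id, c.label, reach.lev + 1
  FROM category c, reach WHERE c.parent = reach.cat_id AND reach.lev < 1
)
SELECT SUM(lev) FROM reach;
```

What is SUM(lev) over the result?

Base: cat_id=4 (Science) at lev 0.
Iteration 1: rows with parent in {4} -> Books (id 5, lev 1), Jazz (id 8, lev 1), Movies (id 14, lev 1).
Iteration 2: lev < 1 fails for all current rows; recursion stops.
SUM(lev) = 0 + 1 + 1 + 1 = 3.

3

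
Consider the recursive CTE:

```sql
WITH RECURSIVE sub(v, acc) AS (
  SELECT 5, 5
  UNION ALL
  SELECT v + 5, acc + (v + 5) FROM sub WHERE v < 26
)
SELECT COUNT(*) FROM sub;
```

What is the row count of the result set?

6

Base: v=5, acc=5.
Iteration 1: 5 < 26 holds -> v = 5 + 5 = 10, acc = 5 + 10 = 15.
Iteration 2: 10 < 26 holds -> v = 10 + 5 = 15, acc = 15 + 15 = 30.
Iteration 3: 15 < 26 holds -> v = 15 + 5 = 20, acc = 30 + 20 = 50.
Iteration 4: 20 < 26 holds -> v = 20 + 5 = 25, acc = 50 + 25 = 75.
Iteration 5: 25 < 26 holds -> v = 25 + 5 = 30, acc = 75 + 30 = 105.
Iteration 6: 30 < 26 fails; recursion stops.
Total rows emitted: 6.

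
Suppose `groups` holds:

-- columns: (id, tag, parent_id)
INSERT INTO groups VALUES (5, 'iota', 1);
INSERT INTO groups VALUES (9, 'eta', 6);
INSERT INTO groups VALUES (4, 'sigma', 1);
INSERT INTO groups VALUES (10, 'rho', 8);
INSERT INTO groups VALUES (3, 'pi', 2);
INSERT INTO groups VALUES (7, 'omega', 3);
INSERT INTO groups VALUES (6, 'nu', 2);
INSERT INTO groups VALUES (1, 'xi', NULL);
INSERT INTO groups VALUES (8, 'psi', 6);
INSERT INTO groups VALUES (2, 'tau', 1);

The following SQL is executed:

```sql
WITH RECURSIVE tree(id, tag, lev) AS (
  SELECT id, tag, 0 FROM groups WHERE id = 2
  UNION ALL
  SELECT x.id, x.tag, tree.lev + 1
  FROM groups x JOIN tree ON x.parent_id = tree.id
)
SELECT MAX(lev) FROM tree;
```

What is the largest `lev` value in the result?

Base: id=2 (tau) at lev 0.
Iteration 1: rows with parent_id in {2} -> pi (id 3, lev 1), nu (id 6, lev 1).
Iteration 2: rows with parent_id in {3,6} -> omega (id 7, lev 2), psi (id 8, lev 2), eta (id 9, lev 2).
Iteration 3: rows with parent_id in {7,8,9} -> rho (id 10, lev 3).
Iteration 4: no rows with parent_id in {10}; recursion stops.
lev values: 0, 1, 1, 2, 2, 2, 3; the maximum is 3.

3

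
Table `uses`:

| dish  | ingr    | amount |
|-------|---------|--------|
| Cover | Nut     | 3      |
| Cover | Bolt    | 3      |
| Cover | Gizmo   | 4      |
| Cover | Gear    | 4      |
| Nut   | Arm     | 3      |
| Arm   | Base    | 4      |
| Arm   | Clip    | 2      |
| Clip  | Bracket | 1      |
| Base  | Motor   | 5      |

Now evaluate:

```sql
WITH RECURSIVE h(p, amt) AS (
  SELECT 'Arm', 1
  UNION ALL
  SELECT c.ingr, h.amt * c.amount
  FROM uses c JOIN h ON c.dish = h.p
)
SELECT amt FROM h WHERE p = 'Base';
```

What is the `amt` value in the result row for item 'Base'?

4

Base: (Arm, amt=1).
Iteration 1: components of {Arm} -> Base = 1*4 = 4, Clip = 1*2 = 2.
Iteration 2: components of {Base,Clip} -> Bracket = 2*1 = 2, Motor = 4*5 = 20.
Iteration 3: no further components; recursion stops.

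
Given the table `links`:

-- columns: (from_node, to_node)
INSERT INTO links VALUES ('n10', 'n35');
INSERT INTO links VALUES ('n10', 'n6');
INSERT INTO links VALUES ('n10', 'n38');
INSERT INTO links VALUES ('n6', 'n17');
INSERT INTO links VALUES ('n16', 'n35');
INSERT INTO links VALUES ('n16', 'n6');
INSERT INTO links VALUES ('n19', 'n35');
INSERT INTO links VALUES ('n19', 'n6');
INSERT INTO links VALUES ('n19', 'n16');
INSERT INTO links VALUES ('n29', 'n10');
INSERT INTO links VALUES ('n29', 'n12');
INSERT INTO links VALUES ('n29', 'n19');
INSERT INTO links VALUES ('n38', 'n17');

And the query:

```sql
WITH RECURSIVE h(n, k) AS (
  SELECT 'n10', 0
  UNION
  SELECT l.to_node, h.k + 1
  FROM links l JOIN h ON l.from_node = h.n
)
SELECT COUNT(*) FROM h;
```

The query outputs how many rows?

5

Base: (n10, k=0).
Iteration 1: edges from {n10} -> (n35, k=1), (n38, k=1), (n6, k=1).
Iteration 2: edges from {n35,n38,n6} -> (n17, k=2). [UNION drops 1 duplicate row(s)]
Iteration 3: no outgoing edges from {n17}; recursion stops.
Total rows emitted: 5.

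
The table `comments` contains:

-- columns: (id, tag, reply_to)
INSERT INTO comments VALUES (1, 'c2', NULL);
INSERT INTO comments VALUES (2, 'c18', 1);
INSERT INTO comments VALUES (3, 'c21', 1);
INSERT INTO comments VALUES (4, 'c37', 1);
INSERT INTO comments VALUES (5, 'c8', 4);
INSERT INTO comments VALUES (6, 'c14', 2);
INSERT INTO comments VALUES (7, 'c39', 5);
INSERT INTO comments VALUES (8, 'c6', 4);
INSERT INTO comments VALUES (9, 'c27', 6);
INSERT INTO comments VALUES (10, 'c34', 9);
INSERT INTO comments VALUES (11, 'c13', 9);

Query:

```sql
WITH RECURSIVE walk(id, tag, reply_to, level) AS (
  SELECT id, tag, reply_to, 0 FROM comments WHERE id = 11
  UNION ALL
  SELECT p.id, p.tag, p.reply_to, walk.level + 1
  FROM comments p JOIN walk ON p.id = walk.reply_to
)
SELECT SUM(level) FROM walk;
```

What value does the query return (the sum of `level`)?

Base: id=11 (c13), reply_to=9, level 0.
Iteration 1: join on id=9 -> c27 (id 9, reply_to=6, level 1).
Iteration 2: join on id=6 -> c14 (id 6, reply_to=2, level 2).
Iteration 3: join on id=2 -> c18 (id 2, reply_to=1, level 3).
Iteration 4: join on id=1 -> c2 (id 1, reply_to=NULL, level 4).
Iteration 5: reply_to is NULL; no match; recursion stops.
SUM(level) = 0 + 1 + 2 + 3 + 4 = 10.

10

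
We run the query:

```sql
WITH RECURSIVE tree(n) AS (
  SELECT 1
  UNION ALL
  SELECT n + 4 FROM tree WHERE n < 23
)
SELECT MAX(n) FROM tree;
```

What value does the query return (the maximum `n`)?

Base: n=1.
Iteration 1: 1 < 23 holds -> n = 1 + 4 = 5.
Iteration 2: 5 < 23 holds -> n = 5 + 4 = 9.
Iteration 3: 9 < 23 holds -> n = 9 + 4 = 13.
Iteration 4: 13 < 23 holds -> n = 13 + 4 = 17.
Iteration 5: 17 < 23 holds -> n = 17 + 4 = 21.
Iteration 6: 21 < 23 holds -> n = 21 + 4 = 25.
Iteration 7: 25 < 23 fails; recursion stops.
n values: 1, 5, 9, 13, 17, 21, 25; the maximum is 25.

25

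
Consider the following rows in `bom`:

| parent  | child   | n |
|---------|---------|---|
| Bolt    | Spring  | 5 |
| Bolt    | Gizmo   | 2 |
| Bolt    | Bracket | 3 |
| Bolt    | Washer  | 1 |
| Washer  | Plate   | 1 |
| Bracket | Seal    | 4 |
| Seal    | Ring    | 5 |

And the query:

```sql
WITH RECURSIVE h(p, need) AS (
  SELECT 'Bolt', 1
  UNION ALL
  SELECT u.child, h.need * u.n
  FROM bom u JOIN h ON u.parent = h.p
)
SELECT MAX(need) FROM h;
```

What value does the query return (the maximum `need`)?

Base: (Bolt, need=1).
Iteration 1: components of {Bolt} -> Bracket = 1*3 = 3, Gizmo = 1*2 = 2, Spring = 1*5 = 5, Washer = 1*1 = 1.
Iteration 2: components of {Bracket,Gizmo,Spring,Washer} -> Plate = 1*1 = 1, Seal = 3*4 = 12.
Iteration 3: components of {Plate,Seal} -> Ring = 12*5 = 60.
Iteration 4: no further components; recursion stops.
need values: 1, 5, 2, 3, 1, 12, 1, 60; the maximum is 60.

60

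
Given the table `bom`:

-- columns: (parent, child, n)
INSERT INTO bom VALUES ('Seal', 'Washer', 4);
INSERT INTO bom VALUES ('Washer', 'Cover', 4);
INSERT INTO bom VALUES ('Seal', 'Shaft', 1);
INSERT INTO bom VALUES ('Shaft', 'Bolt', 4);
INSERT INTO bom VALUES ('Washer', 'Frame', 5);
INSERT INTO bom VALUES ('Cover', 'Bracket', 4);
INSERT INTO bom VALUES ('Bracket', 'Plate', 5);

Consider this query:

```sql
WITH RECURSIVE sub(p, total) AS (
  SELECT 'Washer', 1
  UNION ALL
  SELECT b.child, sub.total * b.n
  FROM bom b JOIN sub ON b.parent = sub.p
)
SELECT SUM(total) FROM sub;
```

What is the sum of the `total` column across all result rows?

106

Base: (Washer, total=1).
Iteration 1: components of {Washer} -> Cover = 1*4 = 4, Frame = 1*5 = 5.
Iteration 2: components of {Cover,Frame} -> Bracket = 4*4 = 16.
Iteration 3: components of {Bracket} -> Plate = 16*5 = 80.
Iteration 4: no further components; recursion stops.
SUM(total) = 1 + 4 + 5 + 16 + 80 = 106.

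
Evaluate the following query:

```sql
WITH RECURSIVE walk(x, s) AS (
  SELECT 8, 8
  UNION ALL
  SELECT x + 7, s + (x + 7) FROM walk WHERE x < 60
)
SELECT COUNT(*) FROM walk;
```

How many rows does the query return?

Base: x=8, s=8.
Iteration 1: 8 < 60 holds -> x = 8 + 7 = 15, s = 8 + 15 = 23.
Iteration 2: 15 < 60 holds -> x = 15 + 7 = 22, s = 23 + 22 = 45.
Iteration 3: 22 < 60 holds -> x = 22 + 7 = 29, s = 45 + 29 = 74.
Iteration 4: 29 < 60 holds -> x = 29 + 7 = 36, s = 74 + 36 = 110.
Iteration 5: 36 < 60 holds -> x = 36 + 7 = 43, s = 110 + 43 = 153.
Iteration 6: 43 < 60 holds -> x = 43 + 7 = 50, s = 153 + 50 = 203.
Iteration 7: 50 < 60 holds -> x = 50 + 7 = 57, s = 203 + 57 = 260.
Iteration 8: 57 < 60 holds -> x = 57 + 7 = 64, s = 260 + 64 = 324.
Iteration 9: 64 < 60 fails; recursion stops.
Total rows emitted: 9.

9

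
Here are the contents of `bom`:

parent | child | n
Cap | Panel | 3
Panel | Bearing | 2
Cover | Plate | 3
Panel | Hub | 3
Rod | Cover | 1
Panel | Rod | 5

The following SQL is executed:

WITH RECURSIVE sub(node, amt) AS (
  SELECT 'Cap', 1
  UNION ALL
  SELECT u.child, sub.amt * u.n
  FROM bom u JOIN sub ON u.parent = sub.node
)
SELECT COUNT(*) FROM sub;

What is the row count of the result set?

7

Base: (Cap, amt=1).
Iteration 1: components of {Cap} -> Panel = 1*3 = 3.
Iteration 2: components of {Panel} -> Bearing = 3*2 = 6, Hub = 3*3 = 9, Rod = 3*5 = 15.
Iteration 3: components of {Bearing,Hub,Rod} -> Cover = 15*1 = 15.
Iteration 4: components of {Cover} -> Plate = 15*3 = 45.
Iteration 5: no further components; recursion stops.
Total rows emitted: 7.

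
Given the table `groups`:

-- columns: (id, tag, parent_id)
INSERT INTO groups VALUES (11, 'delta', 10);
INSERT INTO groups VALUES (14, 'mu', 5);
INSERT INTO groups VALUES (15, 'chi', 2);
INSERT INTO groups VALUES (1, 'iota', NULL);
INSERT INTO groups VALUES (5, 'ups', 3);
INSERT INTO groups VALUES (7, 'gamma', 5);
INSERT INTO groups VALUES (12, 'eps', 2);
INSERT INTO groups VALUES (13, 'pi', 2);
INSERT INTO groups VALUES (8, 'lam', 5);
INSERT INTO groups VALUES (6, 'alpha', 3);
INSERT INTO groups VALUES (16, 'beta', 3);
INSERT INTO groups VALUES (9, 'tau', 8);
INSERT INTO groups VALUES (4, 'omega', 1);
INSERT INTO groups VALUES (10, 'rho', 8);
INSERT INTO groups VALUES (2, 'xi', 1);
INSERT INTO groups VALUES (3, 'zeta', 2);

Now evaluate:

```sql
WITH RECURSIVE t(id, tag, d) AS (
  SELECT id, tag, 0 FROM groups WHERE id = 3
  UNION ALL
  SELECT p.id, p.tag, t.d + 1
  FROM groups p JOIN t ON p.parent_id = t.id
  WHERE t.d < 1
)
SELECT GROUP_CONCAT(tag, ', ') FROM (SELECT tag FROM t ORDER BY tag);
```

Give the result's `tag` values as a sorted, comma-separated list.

Base: id=3 (zeta) at d 0.
Iteration 1: rows with parent_id in {3} -> ups (id 5, d 1), alpha (id 6, d 1), beta (id 16, d 1).
Iteration 2: d < 1 fails for all current rows; recursion stops.

alpha, beta, ups, zeta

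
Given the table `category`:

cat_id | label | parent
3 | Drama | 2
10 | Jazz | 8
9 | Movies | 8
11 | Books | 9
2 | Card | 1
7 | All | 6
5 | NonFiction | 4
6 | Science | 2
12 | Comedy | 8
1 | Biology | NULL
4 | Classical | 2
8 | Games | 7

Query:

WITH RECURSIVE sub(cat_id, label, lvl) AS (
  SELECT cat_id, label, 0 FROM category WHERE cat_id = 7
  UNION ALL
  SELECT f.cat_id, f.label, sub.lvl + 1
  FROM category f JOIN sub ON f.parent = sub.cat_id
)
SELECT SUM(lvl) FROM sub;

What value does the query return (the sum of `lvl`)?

Base: cat_id=7 (All) at lvl 0.
Iteration 1: rows with parent in {7} -> Games (id 8, lvl 1).
Iteration 2: rows with parent in {8} -> Movies (id 9, lvl 2), Jazz (id 10, lvl 2), Comedy (id 12, lvl 2).
Iteration 3: rows with parent in {9,10,12} -> Books (id 11, lvl 3).
Iteration 4: no rows with parent in {11}; recursion stops.
SUM(lvl) = 0 + 1 + 2 + 2 + 2 + 3 = 10.

10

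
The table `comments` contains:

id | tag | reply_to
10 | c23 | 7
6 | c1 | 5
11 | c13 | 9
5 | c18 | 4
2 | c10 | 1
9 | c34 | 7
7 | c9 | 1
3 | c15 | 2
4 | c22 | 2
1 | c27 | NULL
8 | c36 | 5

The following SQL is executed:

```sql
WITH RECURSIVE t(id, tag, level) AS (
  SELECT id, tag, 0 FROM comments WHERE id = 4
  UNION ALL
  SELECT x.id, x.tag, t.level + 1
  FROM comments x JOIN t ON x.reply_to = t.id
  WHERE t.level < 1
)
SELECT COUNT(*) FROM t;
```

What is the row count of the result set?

2

Base: id=4 (c22) at level 0.
Iteration 1: rows with reply_to in {4} -> c18 (id 5, level 1).
Iteration 2: level < 1 fails for all current rows; recursion stops.
Total rows emitted: 2.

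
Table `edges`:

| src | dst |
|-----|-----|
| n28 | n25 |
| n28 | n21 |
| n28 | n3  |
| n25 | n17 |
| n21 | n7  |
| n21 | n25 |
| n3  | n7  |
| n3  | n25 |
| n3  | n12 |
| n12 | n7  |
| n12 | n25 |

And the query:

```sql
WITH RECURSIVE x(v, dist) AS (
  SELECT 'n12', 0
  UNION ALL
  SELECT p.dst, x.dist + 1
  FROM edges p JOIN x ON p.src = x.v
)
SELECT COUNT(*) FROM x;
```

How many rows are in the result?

Base: (n12, dist=0).
Iteration 1: edges from {n12} -> (n25, dist=1), (n7, dist=1).
Iteration 2: edges from {n25,n7} -> (n17, dist=2).
Iteration 3: no outgoing edges from {n17}; recursion stops.
Total rows emitted: 4.

4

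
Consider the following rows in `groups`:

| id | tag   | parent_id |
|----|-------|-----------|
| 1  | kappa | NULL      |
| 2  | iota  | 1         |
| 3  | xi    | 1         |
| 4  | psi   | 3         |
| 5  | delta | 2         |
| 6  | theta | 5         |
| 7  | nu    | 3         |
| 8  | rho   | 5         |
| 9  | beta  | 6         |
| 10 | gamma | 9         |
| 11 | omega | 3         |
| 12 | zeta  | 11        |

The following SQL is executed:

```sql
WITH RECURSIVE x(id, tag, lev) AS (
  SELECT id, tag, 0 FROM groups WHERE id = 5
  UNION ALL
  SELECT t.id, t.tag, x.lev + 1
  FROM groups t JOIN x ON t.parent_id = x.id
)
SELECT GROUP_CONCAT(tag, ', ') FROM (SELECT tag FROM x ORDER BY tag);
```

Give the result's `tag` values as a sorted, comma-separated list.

Base: id=5 (delta) at lev 0.
Iteration 1: rows with parent_id in {5} -> theta (id 6, lev 1), rho (id 8, lev 1).
Iteration 2: rows with parent_id in {6,8} -> beta (id 9, lev 2).
Iteration 3: rows with parent_id in {9} -> gamma (id 10, lev 3).
Iteration 4: no rows with parent_id in {10}; recursion stops.

beta, delta, gamma, rho, theta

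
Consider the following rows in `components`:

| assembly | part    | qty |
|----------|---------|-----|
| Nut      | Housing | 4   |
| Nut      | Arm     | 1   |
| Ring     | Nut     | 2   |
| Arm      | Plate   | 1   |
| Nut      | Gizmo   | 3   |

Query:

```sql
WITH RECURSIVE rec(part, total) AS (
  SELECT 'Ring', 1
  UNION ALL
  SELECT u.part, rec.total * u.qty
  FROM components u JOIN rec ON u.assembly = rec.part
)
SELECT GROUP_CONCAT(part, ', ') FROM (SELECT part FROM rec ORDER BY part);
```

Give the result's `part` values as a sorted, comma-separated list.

Arm, Gizmo, Housing, Nut, Plate, Ring

Base: (Ring, total=1).
Iteration 1: components of {Ring} -> Nut = 1*2 = 2.
Iteration 2: components of {Nut} -> Arm = 2*1 = 2, Gizmo = 2*3 = 6, Housing = 2*4 = 8.
Iteration 3: components of {Arm,Gizmo,Housing} -> Plate = 2*1 = 2.
Iteration 4: no further components; recursion stops.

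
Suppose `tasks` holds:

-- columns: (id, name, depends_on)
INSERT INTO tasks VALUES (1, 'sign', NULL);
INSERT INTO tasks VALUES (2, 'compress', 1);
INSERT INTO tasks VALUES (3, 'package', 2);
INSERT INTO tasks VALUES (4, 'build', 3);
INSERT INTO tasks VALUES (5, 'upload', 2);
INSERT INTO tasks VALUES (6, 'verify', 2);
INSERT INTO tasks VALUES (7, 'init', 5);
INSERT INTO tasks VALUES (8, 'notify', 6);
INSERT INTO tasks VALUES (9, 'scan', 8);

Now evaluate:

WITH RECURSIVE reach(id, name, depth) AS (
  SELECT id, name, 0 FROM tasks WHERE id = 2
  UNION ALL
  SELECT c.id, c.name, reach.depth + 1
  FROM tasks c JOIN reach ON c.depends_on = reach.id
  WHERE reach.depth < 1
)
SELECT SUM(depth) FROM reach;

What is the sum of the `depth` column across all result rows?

Base: id=2 (compress) at depth 0.
Iteration 1: rows with depends_on in {2} -> package (id 3, depth 1), upload (id 5, depth 1), verify (id 6, depth 1).
Iteration 2: depth < 1 fails for all current rows; recursion stops.
SUM(depth) = 0 + 1 + 1 + 1 = 3.

3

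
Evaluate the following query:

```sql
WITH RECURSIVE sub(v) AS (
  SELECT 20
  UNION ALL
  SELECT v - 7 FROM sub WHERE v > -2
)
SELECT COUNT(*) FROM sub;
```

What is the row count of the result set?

Base: v=20.
Iteration 1: 20 > -2 holds -> v = 20 - 7 = 13.
Iteration 2: 13 > -2 holds -> v = 13 - 7 = 6.
Iteration 3: 6 > -2 holds -> v = 6 - 7 = -1.
Iteration 4: -1 > -2 holds -> v = -1 - 7 = -8.
Iteration 5: -8 > -2 fails; recursion stops.
Total rows emitted: 5.

5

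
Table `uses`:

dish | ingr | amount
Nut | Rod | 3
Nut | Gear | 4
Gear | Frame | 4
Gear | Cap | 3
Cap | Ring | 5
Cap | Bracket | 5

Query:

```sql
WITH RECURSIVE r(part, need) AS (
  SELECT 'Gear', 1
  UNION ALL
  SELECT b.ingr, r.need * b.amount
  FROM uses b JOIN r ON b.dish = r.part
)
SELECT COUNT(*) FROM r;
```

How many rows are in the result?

5

Base: (Gear, need=1).
Iteration 1: components of {Gear} -> Cap = 1*3 = 3, Frame = 1*4 = 4.
Iteration 2: components of {Cap,Frame} -> Bracket = 3*5 = 15, Ring = 3*5 = 15.
Iteration 3: no further components; recursion stops.
Total rows emitted: 5.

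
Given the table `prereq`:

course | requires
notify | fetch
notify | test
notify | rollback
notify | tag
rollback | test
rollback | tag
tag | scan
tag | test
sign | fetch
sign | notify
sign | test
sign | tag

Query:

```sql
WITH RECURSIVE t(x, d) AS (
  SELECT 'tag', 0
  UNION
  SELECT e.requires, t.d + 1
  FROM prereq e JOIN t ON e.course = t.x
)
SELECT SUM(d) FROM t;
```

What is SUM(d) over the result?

2

Base: (tag, d=0).
Iteration 1: edges from {tag} -> (scan, d=1), (test, d=1).
Iteration 2: no outgoing edges from {scan,test}; recursion stops.
SUM(d) = 0 + 1 + 1 = 2.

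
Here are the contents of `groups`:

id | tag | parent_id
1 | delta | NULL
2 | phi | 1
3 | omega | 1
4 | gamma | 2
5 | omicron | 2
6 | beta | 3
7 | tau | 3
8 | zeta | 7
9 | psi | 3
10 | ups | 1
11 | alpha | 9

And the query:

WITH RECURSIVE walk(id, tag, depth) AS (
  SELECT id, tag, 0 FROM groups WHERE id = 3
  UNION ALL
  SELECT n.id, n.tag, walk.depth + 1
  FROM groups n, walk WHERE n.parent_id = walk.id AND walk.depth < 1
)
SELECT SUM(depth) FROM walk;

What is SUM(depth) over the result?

Base: id=3 (omega) at depth 0.
Iteration 1: rows with parent_id in {3} -> beta (id 6, depth 1), tau (id 7, depth 1), psi (id 9, depth 1).
Iteration 2: depth < 1 fails for all current rows; recursion stops.
SUM(depth) = 0 + 1 + 1 + 1 = 3.

3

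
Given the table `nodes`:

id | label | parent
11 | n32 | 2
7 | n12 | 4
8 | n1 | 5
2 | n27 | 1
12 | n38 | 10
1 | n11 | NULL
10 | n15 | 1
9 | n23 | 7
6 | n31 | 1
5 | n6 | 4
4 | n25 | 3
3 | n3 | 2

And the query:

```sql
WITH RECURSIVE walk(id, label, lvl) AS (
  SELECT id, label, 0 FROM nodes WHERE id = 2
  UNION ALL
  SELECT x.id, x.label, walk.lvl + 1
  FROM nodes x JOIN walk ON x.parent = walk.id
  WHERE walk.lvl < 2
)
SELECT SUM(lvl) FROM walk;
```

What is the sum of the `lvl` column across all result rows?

4

Base: id=2 (n27) at lvl 0.
Iteration 1: rows with parent in {2} -> n3 (id 3, lvl 1), n32 (id 11, lvl 1).
Iteration 2: rows with parent in {3,11} -> n25 (id 4, lvl 2).
Iteration 3: lvl < 2 fails for all current rows; recursion stops.
SUM(lvl) = 0 + 1 + 1 + 2 = 4.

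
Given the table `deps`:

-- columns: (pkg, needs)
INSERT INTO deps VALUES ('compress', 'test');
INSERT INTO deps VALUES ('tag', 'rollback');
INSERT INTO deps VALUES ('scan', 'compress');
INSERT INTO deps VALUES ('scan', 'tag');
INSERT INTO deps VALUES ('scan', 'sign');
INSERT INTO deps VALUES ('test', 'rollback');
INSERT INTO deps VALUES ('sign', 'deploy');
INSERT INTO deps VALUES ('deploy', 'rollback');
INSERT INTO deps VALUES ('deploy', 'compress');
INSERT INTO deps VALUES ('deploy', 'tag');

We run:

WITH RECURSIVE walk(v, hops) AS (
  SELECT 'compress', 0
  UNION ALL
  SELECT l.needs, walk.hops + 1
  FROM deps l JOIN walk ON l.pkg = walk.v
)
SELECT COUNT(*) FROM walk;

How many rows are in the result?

Base: (compress, hops=0).
Iteration 1: edges from {compress} -> (test, hops=1).
Iteration 2: edges from {test} -> (rollback, hops=2).
Iteration 3: no outgoing edges from {rollback}; recursion stops.
Total rows emitted: 3.

3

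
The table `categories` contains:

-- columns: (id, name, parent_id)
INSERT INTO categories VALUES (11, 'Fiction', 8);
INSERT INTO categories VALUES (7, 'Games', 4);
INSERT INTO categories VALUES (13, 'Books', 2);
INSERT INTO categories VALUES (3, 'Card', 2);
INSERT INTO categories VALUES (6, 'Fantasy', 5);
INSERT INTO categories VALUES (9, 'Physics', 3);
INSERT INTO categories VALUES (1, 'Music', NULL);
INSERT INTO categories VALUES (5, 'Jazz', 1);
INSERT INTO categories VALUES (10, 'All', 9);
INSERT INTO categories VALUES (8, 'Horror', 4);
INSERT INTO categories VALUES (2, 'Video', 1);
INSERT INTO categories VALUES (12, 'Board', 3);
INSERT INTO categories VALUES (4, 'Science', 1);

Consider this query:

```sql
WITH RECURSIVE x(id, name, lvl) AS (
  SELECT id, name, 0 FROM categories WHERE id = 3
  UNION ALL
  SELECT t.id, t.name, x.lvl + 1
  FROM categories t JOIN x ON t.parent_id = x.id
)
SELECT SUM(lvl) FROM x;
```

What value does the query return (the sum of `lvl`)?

Base: id=3 (Card) at lvl 0.
Iteration 1: rows with parent_id in {3} -> Physics (id 9, lvl 1), Board (id 12, lvl 1).
Iteration 2: rows with parent_id in {9,12} -> All (id 10, lvl 2).
Iteration 3: no rows with parent_id in {10}; recursion stops.
SUM(lvl) = 0 + 1 + 1 + 2 = 4.

4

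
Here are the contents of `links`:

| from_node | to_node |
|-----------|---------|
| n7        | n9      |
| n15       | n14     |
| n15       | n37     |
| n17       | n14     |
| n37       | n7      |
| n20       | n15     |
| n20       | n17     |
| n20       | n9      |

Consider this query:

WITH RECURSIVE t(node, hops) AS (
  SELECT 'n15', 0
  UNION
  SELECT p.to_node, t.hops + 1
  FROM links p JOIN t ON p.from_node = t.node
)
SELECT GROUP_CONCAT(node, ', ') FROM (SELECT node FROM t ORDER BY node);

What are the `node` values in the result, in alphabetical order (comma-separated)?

n14, n15, n37, n7, n9

Base: (n15, hops=0).
Iteration 1: edges from {n15} -> (n14, hops=1), (n37, hops=1).
Iteration 2: edges from {n14,n37} -> (n7, hops=2).
Iteration 3: edges from {n7} -> (n9, hops=3).
Iteration 4: no outgoing edges from {n9}; recursion stops.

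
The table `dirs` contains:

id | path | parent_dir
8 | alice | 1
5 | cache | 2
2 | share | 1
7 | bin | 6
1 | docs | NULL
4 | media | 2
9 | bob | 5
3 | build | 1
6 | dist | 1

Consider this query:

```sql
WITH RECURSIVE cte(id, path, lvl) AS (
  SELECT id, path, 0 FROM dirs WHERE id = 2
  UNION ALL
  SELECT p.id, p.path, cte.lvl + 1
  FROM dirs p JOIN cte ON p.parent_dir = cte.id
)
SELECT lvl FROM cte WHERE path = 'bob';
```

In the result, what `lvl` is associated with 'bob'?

Base: id=2 (share) at lvl 0.
Iteration 1: rows with parent_dir in {2} -> media (id 4, lvl 1), cache (id 5, lvl 1).
Iteration 2: rows with parent_dir in {4,5} -> bob (id 9, lvl 2).
Iteration 3: no rows with parent_dir in {9}; recursion stops.

2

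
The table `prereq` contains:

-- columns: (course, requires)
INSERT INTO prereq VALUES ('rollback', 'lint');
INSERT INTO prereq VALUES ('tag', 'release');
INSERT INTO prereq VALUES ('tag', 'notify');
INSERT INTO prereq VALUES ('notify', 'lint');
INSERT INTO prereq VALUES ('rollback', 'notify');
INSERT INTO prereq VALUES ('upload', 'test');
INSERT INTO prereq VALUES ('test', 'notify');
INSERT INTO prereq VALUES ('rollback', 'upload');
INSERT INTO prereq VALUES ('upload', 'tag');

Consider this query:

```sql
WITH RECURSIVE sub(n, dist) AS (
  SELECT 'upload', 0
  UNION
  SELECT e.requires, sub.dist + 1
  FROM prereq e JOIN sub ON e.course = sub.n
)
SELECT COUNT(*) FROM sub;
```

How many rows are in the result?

Base: (upload, dist=0).
Iteration 1: edges from {upload} -> (tag, dist=1), (test, dist=1).
Iteration 2: edges from {tag,test} -> (notify, dist=2), (release, dist=2). [UNION drops 1 duplicate row(s)]
Iteration 3: edges from {notify,release} -> (lint, dist=3).
Iteration 4: no outgoing edges from {lint}; recursion stops.
Total rows emitted: 6.

6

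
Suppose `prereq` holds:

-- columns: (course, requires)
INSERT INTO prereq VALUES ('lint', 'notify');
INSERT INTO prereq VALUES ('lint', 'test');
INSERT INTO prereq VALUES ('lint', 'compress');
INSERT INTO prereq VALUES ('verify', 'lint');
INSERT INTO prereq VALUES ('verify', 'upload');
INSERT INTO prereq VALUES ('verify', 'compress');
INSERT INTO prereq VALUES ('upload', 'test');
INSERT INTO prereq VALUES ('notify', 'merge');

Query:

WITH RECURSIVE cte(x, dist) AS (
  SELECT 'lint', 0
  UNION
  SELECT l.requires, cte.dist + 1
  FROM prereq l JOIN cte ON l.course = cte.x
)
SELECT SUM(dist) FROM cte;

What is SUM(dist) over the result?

Base: (lint, dist=0).
Iteration 1: edges from {lint} -> (compress, dist=1), (notify, dist=1), (test, dist=1).
Iteration 2: edges from {compress,notify,test} -> (merge, dist=2).
Iteration 3: no outgoing edges from {merge}; recursion stops.
SUM(dist) = 0 + 1 + 1 + 1 + 2 = 5.

5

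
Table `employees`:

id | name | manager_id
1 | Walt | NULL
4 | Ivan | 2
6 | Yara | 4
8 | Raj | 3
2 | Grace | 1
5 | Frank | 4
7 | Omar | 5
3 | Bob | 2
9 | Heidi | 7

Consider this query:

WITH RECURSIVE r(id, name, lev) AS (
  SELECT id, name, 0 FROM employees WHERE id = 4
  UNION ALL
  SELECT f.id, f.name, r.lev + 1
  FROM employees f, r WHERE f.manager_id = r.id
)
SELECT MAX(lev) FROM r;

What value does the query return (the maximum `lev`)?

3

Base: id=4 (Ivan) at lev 0.
Iteration 1: rows with manager_id in {4} -> Frank (id 5, lev 1), Yara (id 6, lev 1).
Iteration 2: rows with manager_id in {5,6} -> Omar (id 7, lev 2).
Iteration 3: rows with manager_id in {7} -> Heidi (id 9, lev 3).
Iteration 4: no rows with manager_id in {9}; recursion stops.
lev values: 0, 1, 1, 2, 3; the maximum is 3.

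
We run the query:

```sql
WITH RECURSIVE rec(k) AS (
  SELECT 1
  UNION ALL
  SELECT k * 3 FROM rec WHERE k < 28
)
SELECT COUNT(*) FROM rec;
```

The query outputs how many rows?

Base: k=1.
Iteration 1: 1 < 28 holds -> k = 1 * 3 = 3.
Iteration 2: 3 < 28 holds -> k = 3 * 3 = 9.
Iteration 3: 9 < 28 holds -> k = 9 * 3 = 27.
Iteration 4: 27 < 28 holds -> k = 27 * 3 = 81.
Iteration 5: 81 < 28 fails; recursion stops.
Total rows emitted: 5.

5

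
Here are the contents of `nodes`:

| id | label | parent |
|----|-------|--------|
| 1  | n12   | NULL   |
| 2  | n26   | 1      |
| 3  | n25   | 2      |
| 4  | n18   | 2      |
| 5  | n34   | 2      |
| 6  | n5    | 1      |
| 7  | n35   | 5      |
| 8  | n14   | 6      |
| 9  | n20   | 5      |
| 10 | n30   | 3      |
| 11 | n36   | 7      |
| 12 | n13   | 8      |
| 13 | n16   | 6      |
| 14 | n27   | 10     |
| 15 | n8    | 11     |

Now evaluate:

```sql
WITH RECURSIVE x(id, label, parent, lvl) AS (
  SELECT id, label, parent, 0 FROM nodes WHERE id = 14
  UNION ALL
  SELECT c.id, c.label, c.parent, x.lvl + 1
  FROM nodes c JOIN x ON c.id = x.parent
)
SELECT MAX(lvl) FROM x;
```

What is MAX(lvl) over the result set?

Base: id=14 (n27), parent=10, lvl 0.
Iteration 1: join on id=10 -> n30 (id 10, parent=3, lvl 1).
Iteration 2: join on id=3 -> n25 (id 3, parent=2, lvl 2).
Iteration 3: join on id=2 -> n26 (id 2, parent=1, lvl 3).
Iteration 4: join on id=1 -> n12 (id 1, parent=NULL, lvl 4).
Iteration 5: parent is NULL; no match; recursion stops.
lvl values: 0, 1, 2, 3, 4; the maximum is 4.

4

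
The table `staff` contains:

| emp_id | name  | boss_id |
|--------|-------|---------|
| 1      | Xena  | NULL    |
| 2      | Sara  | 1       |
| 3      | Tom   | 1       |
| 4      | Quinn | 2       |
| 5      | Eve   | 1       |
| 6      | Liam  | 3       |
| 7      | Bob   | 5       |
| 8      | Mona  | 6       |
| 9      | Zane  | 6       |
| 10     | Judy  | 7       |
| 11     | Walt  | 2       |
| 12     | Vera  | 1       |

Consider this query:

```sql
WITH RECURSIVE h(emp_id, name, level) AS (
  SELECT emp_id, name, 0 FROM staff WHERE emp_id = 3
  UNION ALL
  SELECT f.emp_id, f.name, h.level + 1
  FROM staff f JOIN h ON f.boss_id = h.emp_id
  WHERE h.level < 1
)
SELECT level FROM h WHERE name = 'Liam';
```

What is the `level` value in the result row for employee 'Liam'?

Base: emp_id=3 (Tom) at level 0.
Iteration 1: rows with boss_id in {3} -> Liam (id 6, level 1).
Iteration 2: level < 1 fails for all current rows; recursion stops.

1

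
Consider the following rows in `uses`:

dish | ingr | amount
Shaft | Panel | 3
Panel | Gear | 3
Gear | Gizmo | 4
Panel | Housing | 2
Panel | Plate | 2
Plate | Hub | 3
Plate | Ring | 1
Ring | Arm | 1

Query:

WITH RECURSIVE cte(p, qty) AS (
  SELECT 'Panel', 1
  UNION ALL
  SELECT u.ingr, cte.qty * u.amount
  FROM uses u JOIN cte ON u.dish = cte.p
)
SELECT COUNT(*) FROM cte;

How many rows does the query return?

8

Base: (Panel, qty=1).
Iteration 1: components of {Panel} -> Gear = 1*3 = 3, Housing = 1*2 = 2, Plate = 1*2 = 2.
Iteration 2: components of {Gear,Housing,Plate} -> Gizmo = 3*4 = 12, Hub = 2*3 = 6, Ring = 2*1 = 2.
Iteration 3: components of {Gizmo,Hub,Ring} -> Arm = 2*1 = 2.
Iteration 4: no further components; recursion stops.
Total rows emitted: 8.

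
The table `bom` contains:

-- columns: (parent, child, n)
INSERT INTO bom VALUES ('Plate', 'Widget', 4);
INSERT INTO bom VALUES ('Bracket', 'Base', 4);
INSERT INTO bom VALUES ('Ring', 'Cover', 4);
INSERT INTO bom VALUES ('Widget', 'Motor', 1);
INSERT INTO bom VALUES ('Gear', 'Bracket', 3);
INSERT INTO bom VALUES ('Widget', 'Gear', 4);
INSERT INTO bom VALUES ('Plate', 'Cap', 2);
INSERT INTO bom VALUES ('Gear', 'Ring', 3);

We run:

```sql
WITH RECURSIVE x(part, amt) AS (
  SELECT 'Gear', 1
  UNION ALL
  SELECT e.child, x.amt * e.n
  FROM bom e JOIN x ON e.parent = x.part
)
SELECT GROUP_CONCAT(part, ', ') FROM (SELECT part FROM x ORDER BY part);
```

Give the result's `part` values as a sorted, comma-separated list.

Base, Bracket, Cover, Gear, Ring

Base: (Gear, amt=1).
Iteration 1: components of {Gear} -> Bracket = 1*3 = 3, Ring = 1*3 = 3.
Iteration 2: components of {Bracket,Ring} -> Base = 3*4 = 12, Cover = 3*4 = 12.
Iteration 3: no further components; recursion stops.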